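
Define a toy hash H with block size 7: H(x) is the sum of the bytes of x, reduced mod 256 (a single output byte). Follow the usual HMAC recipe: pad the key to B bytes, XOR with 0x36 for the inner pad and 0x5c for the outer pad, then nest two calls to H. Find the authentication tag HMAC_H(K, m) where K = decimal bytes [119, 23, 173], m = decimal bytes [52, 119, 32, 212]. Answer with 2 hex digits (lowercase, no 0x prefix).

4b

Key decimal bytes [119, 23, 173] = 77 17 ad is 3 bytes ≤ B = 7; zero-pad to 7 bytes: K' = 77 17 ad 00 00 00 00.
K' ⊕ ipad = 41 21 9b 36 36 36 36.  K' ⊕ opad = 2b 4b f1 5c 5c 5c 5c.
Inner input = (K'⊕ipad) ∥ m = 41 21 9b 36 36 36 36 ∥ 34 77 20 d4.
Inner hash: sum = 65+33+155+54+54+54+54+52+119+32+212 = 884; mod 256 = 116 → 74.
Outer input = (K'⊕opad) ∥ inner = 2b 4b f1 5c 5c 5c 5c ∥ 74.
Outer hash (tag): sum = 43+75+241+92+92+92+92+116 = 843; mod 256 = 75 → 4b.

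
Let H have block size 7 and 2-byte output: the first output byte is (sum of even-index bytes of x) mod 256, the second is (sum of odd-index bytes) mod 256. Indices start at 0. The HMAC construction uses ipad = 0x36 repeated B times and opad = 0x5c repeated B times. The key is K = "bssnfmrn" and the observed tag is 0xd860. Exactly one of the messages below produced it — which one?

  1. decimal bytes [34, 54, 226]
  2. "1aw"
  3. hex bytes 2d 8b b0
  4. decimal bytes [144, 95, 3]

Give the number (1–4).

3

Key "bssnfmrn" = 62 73 73 6e 66 6d 72 6e is 8 bytes > B = 7, so hash it first: H(key) = ad bc, then zero-pad to 7 bytes: K' = ad bc 00 00 00 00 00.
K' ⊕ ipad = 9b 8a 36 36 36 36 36; K' ⊕ opad = f1 e0 5c 5c 5c 5c 5c.
m1: inner = H(9b 8a 36 36 36 36 36 22 36 e2) = 73 fa; tag = H(f1 e0 5c 5c 5c 5c 5c 73 fa) = ff0b
m2: inner = H(9b 8a 36 36 36 36 36 31 61 77) = 9e 9e; tag = H(f1 e0 5c 5c 5c 5c 5c 9e 9e) = a336
m3: inner = H(9b 8a 36 36 36 36 36 2d 8b b0) = c8 d3; tag = H(f1 e0 5c 5c 5c 5c 5c c8 d3) = d860 ← matches
m4: inner = H(9b 8a 36 36 36 36 36 90 5f 03) = 9c 89; tag = H(f1 e0 5c 5c 5c 5c 5c 9c 89) = 8e34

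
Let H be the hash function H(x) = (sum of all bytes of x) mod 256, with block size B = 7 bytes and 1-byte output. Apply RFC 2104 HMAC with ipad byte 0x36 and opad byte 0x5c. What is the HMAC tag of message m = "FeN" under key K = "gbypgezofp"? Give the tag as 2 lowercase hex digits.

d1

Key "gbypgezofp" = 67 62 79 70 67 65 7a 6f 66 70 is 10 bytes > B = 7, so hash it first: H(key) = 3d, then zero-pad to 7 bytes: K' = 3d 00 00 00 00 00 00.
K' ⊕ ipad = 0b 36 36 36 36 36 36.  K' ⊕ opad = 61 5c 5c 5c 5c 5c 5c.
Inner input = (K'⊕ipad) ∥ m = 0b 36 36 36 36 36 36 ∥ 46 65 4e.
Inner hash: sum = 11+54+54+54+54+54+54+70+101+78 = 584; mod 256 = 72 → 48.
Outer input = (K'⊕opad) ∥ inner = 61 5c 5c 5c 5c 5c 5c ∥ 48.
Outer hash (tag): sum = 97+92+92+92+92+92+92+72 = 721; mod 256 = 209 → d1.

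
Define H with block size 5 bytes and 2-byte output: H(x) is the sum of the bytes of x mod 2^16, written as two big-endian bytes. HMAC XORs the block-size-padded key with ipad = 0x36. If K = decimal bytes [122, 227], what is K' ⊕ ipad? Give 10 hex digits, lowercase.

Key decimal bytes [122, 227] = 7a e3 is 2 bytes ≤ B = 5; zero-pad to 5 bytes: K' = 7a e3 00 00 00.
XOR each byte with 0x36: 7a⊕36=4c, e3⊕36=d5, 00⊕36=36, 00⊕36=36, 00⊕36=36.

4cd5363636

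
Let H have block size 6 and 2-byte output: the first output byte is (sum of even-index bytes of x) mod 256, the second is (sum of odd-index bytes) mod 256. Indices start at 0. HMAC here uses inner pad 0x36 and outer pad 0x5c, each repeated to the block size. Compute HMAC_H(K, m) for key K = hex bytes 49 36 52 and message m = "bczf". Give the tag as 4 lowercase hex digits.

7457

Key hex bytes 49 36 52 is 3 bytes ≤ B = 6; zero-pad to 6 bytes: K' = 49 36 52 00 00 00.
K' ⊕ ipad = 7f 00 64 36 36 36.  K' ⊕ opad = 15 6a 0e 5c 5c 5c.
Inner input = (K'⊕ipad) ∥ m = 7f 00 64 36 36 36 ∥ 62 63 7a 66.
Inner hash: even-index sum = 501 mod 256 = 245; odd-index sum = 309 mod 256 = 53 → f5 35.
Outer input = (K'⊕opad) ∥ inner = 15 6a 0e 5c 5c 5c ∥ f5 35.
Outer hash (tag): even-index sum = 372 mod 256 = 116; odd-index sum = 343 mod 256 = 87 → 74 57.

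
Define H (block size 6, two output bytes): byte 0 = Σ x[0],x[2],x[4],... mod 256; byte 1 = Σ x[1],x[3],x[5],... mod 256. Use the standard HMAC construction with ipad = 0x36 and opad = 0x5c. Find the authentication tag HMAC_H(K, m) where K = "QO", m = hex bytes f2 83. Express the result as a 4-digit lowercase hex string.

Key "QO" = 51 4f is 2 bytes ≤ B = 6; zero-pad to 6 bytes: K' = 51 4f 00 00 00 00.
K' ⊕ ipad = 67 79 36 36 36 36.  K' ⊕ opad = 0d 13 5c 5c 5c 5c.
Inner input = (K'⊕ipad) ∥ m = 67 79 36 36 36 36 ∥ f2 83.
Inner hash: even-index sum = 453 mod 256 = 197; odd-index sum = 360 mod 256 = 104 → c5 68.
Outer input = (K'⊕opad) ∥ inner = 0d 13 5c 5c 5c 5c ∥ c5 68.
Outer hash (tag): even-index sum = 394 mod 256 = 138; odd-index sum = 307 mod 256 = 51 → 8a 33.

8a33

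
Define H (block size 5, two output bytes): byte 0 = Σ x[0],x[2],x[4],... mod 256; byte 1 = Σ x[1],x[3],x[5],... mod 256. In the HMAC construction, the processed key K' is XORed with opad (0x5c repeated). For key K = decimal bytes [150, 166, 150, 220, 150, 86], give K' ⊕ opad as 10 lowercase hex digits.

9e845c5c5c

Key decimal bytes [150, 166, 150, 220, 150, 86] = 96 a6 96 dc 96 56 is 6 bytes > B = 5, so hash it first: H(key) = c2 d8, then zero-pad to 5 bytes: K' = c2 d8 00 00 00.
XOR each byte with 0x5c: c2⊕5c=9e, d8⊕5c=84, 00⊕5c=5c, 00⊕5c=5c, 00⊕5c=5c.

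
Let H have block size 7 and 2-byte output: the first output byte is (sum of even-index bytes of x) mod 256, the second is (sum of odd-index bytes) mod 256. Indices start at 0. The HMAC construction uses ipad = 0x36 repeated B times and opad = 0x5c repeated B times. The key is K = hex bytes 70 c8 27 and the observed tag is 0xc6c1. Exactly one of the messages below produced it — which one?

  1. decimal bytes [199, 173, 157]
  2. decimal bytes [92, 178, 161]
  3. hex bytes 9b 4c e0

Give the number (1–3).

2

Key hex bytes 70 c8 27 is 3 bytes ≤ B = 7; zero-pad to 7 bytes: K' = 70 c8 27 00 00 00 00.
K' ⊕ ipad = 46 fe 11 36 36 36 36; K' ⊕ opad = 2c 94 7b 5c 5c 5c 5c.
m1: inner = H(46 fe 11 36 36 36 36 c7 ad 9d) = 70 ce; tag = H(2c 94 7b 5c 5c 5c 5c 70 ce) = 2dbc
m2: inner = H(46 fe 11 36 36 36 36 5c b2 a1) = 75 67; tag = H(2c 94 7b 5c 5c 5c 5c 75 67) = c6c1 ← matches
m3: inner = H(46 fe 11 36 36 36 36 9b 4c e0) = 0f e5; tag = H(2c 94 7b 5c 5c 5c 5c 0f e5) = 445b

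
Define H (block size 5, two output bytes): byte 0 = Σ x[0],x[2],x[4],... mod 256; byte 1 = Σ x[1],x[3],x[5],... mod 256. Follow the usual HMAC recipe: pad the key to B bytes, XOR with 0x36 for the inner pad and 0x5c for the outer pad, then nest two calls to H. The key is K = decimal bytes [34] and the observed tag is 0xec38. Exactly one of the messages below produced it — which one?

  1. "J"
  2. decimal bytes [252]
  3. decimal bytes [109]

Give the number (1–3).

Key decimal bytes [34] = 22 is 1 byte ≤ B = 5; zero-pad to 5 bytes: K' = 22 00 00 00 00.
K' ⊕ ipad = 14 36 36 36 36; K' ⊕ opad = 7e 5c 5c 5c 5c.
m1: inner = H(14 36 36 36 36 4a) = 80 b6; tag = H(7e 5c 5c 5c 5c 80 b6) = ec38 ← matches
m2: inner = H(14 36 36 36 36 fc) = 80 68; tag = H(7e 5c 5c 5c 5c 80 68) = 9e38
m3: inner = H(14 36 36 36 36 6d) = 80 d9; tag = H(7e 5c 5c 5c 5c 80 d9) = 0f38

1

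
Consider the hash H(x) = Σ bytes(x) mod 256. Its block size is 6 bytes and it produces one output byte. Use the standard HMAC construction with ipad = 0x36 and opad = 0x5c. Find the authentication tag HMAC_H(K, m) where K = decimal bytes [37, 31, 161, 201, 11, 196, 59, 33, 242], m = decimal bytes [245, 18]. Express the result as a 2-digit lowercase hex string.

75

Key decimal bytes [37, 31, 161, 201, 11, 196, 59, 33, 242] = 25 1f a1 c9 0b c4 3b 21 f2 is 9 bytes > B = 6, so hash it first: H(key) = cb, then zero-pad to 6 bytes: K' = cb 00 00 00 00 00.
K' ⊕ ipad = fd 36 36 36 36 36.  K' ⊕ opad = 97 5c 5c 5c 5c 5c.
Inner input = (K'⊕ipad) ∥ m = fd 36 36 36 36 36 ∥ f5 12.
Inner hash: sum = 253+54+54+54+54+54+245+18 = 786; mod 256 = 18 → 12.
Outer input = (K'⊕opad) ∥ inner = 97 5c 5c 5c 5c 5c ∥ 12.
Outer hash (tag): sum = 151+92+92+92+92+92+18 = 629; mod 256 = 117 → 75.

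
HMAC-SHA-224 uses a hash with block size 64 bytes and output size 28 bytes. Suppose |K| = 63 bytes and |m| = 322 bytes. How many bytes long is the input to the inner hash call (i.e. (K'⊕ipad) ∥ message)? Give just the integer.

Key is 63 ≤ 64 bytes, zero-padded: |K'| = 64.
Inner input = (K'⊕ipad) ∥ m → 64 + 322 = 386 bytes.

386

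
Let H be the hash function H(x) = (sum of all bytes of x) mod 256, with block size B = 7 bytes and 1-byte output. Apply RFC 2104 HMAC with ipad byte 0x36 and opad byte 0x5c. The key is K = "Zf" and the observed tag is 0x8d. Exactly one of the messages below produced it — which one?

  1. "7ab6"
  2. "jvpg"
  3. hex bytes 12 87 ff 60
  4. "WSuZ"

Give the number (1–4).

Key "Zf" = 5a 66 is 2 bytes ≤ B = 7; zero-pad to 7 bytes: K' = 5a 66 00 00 00 00 00.
K' ⊕ ipad = 6c 50 36 36 36 36 36; K' ⊕ opad = 06 3a 5c 5c 5c 5c 5c.
m1: inner = H(6c 50 36 36 36 36 36 37 61 62 36) = fa; tag = H(06 3a 5c 5c 5c 5c 5c fa) = 06
m2: inner = H(6c 50 36 36 36 36 36 6a 76 70 67) = 81; tag = H(06 3a 5c 5c 5c 5c 5c 81) = 8d ← matches
m3: inner = H(6c 50 36 36 36 36 36 12 87 ff 60) = c2; tag = H(06 3a 5c 5c 5c 5c 5c c2) = ce
m4: inner = H(6c 50 36 36 36 36 36 57 53 75 5a) = 43; tag = H(06 3a 5c 5c 5c 5c 5c 43) = 4f

2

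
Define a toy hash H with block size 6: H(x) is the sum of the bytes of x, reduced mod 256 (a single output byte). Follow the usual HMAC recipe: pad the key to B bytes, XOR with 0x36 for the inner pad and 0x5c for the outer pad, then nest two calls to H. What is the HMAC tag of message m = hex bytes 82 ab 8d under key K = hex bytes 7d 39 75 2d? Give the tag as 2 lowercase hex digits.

Key hex bytes 7d 39 75 2d is 4 bytes ≤ B = 6; zero-pad to 6 bytes: K' = 7d 39 75 2d 00 00.
K' ⊕ ipad = 4b 0f 43 1b 36 36.  K' ⊕ opad = 21 65 29 71 5c 5c.
Inner input = (K'⊕ipad) ∥ m = 4b 0f 43 1b 36 36 ∥ 82 ab 8d.
Inner hash: sum = 75+15+67+27+54+54+130+171+141 = 734; mod 256 = 222 → de.
Outer input = (K'⊕opad) ∥ inner = 21 65 29 71 5c 5c ∥ de.
Outer hash (tag): sum = 33+101+41+113+92+92+222 = 694; mod 256 = 182 → b6.

b6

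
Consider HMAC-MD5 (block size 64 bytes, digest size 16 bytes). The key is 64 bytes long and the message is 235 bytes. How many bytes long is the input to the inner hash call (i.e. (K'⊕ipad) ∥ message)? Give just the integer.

Key is 64 ≤ 64 bytes, zero-padded: |K'| = 64.
Inner input = (K'⊕ipad) ∥ m → 64 + 235 = 299 bytes.

299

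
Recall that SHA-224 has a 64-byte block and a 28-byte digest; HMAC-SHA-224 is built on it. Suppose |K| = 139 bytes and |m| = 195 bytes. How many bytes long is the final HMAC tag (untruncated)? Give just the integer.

The tag is one SHA-224 digest: 28 bytes.

28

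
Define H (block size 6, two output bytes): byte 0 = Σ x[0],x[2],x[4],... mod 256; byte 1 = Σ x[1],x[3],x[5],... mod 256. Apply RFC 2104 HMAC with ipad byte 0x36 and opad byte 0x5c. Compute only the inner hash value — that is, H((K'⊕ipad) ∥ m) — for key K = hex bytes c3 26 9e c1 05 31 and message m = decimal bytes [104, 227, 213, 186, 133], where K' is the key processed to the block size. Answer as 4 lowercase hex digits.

92ab

Key hex bytes c3 26 9e c1 05 31 is exactly B = 6 bytes: K' = c3 26 9e c1 05 31.
K' ⊕ ipad = f5 10 a8 f7 33 07.
Inner input = f5 10 a8 f7 33 07 ∥ 68 e3 d5 ba 85.
Inner hash: even-index sum = 914 mod 256 = 146; odd-index sum = 683 mod 256 = 171 → 92 ab.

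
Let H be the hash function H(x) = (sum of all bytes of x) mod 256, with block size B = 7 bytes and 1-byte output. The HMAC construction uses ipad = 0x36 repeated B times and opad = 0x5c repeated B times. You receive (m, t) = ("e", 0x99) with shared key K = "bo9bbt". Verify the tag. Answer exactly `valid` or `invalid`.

Key "bo9bbt" = 62 6f 39 62 62 74 is 6 bytes ≤ B = 7; zero-pad to 7 bytes: K' = 62 6f 39 62 62 74 00.
K' ⊕ ipad = 54 59 0f 54 54 42 36; K' ⊕ opad = 3e 33 65 3e 3e 28 5c.
Inner hash: sum = 84+89+15+84+84+66+54+101 = 577; mod 256 = 65 → 41.
Outer hash (recomputed tag): sum = 62+51+101+62+62+40+92+65 = 535; mod 256 = 23 → 17.
Recomputed tag = 17; claimed = 99 → mismatch.

invalid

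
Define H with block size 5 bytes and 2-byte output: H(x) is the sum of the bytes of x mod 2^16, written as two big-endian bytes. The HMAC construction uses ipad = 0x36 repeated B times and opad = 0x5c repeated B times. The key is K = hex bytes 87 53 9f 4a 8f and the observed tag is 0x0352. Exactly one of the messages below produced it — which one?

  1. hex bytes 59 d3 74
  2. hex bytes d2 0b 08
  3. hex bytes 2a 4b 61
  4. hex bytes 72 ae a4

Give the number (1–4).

4

Key hex bytes 87 53 9f 4a 8f is exactly B = 5 bytes: K' = 87 53 9f 4a 8f.
K' ⊕ ipad = b1 65 a9 7c b9; K' ⊕ opad = db 0f c3 16 d3.
m1: inner = H(b1 65 a9 7c b9 59 d3 74) = 04 94; tag = H(db 0f c3 16 d3 04 94) = 032e
m2: inner = H(b1 65 a9 7c b9 d2 0b 08) = 03 d9; tag = H(db 0f c3 16 d3 03 d9) = 0372
m3: inner = H(b1 65 a9 7c b9 2a 4b 61) = 03 ca; tag = H(db 0f c3 16 d3 03 ca) = 0363
m4: inner = H(b1 65 a9 7c b9 72 ae a4) = 04 b8; tag = H(db 0f c3 16 d3 04 b8) = 0352 ← matches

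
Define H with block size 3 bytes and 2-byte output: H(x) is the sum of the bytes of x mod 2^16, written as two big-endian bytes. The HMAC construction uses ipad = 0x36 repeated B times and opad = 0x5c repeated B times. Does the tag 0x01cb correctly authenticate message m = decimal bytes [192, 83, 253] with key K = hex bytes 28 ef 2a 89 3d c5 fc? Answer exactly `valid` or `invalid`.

Key hex bytes 28 ef 2a 89 3d c5 fc is 7 bytes > B = 3, so hash it first: H(key) = 03 c8, then zero-pad to 3 bytes: K' = 03 c8 00.
K' ⊕ ipad = 35 fe 36; K' ⊕ opad = 5f 94 5c.
Inner hash: sum = 53+254+54+192+83+253 = 889 → 03 79.
Outer hash (recomputed tag): sum = 95+148+92+3+121 = 459 → 01 cb.
Recomputed tag = 01cb; claimed = 01cb → match.

valid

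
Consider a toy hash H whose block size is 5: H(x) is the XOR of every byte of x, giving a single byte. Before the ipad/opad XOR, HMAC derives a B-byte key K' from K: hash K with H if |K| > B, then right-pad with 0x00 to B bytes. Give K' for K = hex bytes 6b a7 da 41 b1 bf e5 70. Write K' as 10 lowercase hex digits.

cc00000000

|K| = 8 > B = 5, so first hash the key.
H(K): XOR 6b⊕a7⊕da⊕41⊕b1⊕bf⊕e5⊕70 = cc.
Zero-pad H(K) = cc to 5 bytes: K' = cc 00 00 00 00.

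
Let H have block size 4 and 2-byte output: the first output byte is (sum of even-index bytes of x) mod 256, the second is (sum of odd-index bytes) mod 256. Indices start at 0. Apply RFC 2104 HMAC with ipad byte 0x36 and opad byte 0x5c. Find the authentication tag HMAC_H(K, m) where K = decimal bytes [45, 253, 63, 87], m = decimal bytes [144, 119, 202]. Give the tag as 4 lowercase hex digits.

524f

Key decimal bytes [45, 253, 63, 87] = 2d fd 3f 57 is exactly B = 4 bytes: K' = 2d fd 3f 57.
K' ⊕ ipad = 1b cb 09 61.  K' ⊕ opad = 71 a1 63 0b.
Inner input = (K'⊕ipad) ∥ m = 1b cb 09 61 ∥ 90 77 ca.
Inner hash: even-index sum = 382 mod 256 = 126; odd-index sum = 419 mod 256 = 163 → 7e a3.
Outer input = (K'⊕opad) ∥ inner = 71 a1 63 0b ∥ 7e a3.
Outer hash (tag): even-index sum = 338 mod 256 = 82; odd-index sum = 335 mod 256 = 79 → 52 4f.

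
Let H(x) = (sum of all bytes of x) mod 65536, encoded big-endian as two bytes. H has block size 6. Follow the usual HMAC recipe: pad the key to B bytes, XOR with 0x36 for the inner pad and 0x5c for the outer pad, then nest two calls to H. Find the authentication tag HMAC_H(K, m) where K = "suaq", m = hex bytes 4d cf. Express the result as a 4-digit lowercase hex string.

Key "suaq" = 73 75 61 71 is 4 bytes ≤ B = 6; zero-pad to 6 bytes: K' = 73 75 61 71 00 00.
K' ⊕ ipad = 45 43 57 47 36 36.  K' ⊕ opad = 2f 29 3d 2d 5c 5c.
Inner input = (K'⊕ipad) ∥ m = 45 43 57 47 36 36 ∥ 4d cf.
Inner hash: sum = 69+67+87+71+54+54+77+207 = 686 → 02 ae.
Outer input = (K'⊕opad) ∥ inner = 2f 29 3d 2d 5c 5c ∥ 02 ae.
Outer hash (tag): sum = 47+41+61+45+92+92+2+174 = 554 → 02 2a.

022a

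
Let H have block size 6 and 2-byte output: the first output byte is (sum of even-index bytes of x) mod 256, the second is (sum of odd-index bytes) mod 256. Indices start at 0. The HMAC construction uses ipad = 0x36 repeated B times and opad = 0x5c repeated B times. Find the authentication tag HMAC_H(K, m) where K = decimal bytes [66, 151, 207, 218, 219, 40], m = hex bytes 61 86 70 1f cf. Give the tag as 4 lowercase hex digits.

Key decimal bytes [66, 151, 207, 218, 219, 40] = 42 97 cf da db 28 is exactly B = 6 bytes: K' = 42 97 cf da db 28.
K' ⊕ ipad = 74 a1 f9 ec ed 1e.  K' ⊕ opad = 1e cb 93 86 87 74.
Inner input = (K'⊕ipad) ∥ m = 74 a1 f9 ec ed 1e ∥ 61 86 70 1f cf.
Inner hash: even-index sum = 1018 mod 256 = 250; odd-index sum = 592 mod 256 = 80 → fa 50.
Outer input = (K'⊕opad) ∥ inner = 1e cb 93 86 87 74 ∥ fa 50.
Outer hash (tag): even-index sum = 562 mod 256 = 50; odd-index sum = 533 mod 256 = 21 → 32 15.

3215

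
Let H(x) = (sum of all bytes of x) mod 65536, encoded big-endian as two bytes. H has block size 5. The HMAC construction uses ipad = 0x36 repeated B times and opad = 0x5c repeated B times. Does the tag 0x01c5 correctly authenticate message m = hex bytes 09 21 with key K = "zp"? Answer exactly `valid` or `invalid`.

valid

Key "zp" = 7a 70 is 2 bytes ≤ B = 5; zero-pad to 5 bytes: K' = 7a 70 00 00 00.
K' ⊕ ipad = 4c 46 36 36 36; K' ⊕ opad = 26 2c 5c 5c 5c.
Inner hash: sum = 76+70+54+54+54+9+33 = 350 → 01 5e.
Outer hash (recomputed tag): sum = 38+44+92+92+92+1+94 = 453 → 01 c5.
Recomputed tag = 01c5; claimed = 01c5 → match.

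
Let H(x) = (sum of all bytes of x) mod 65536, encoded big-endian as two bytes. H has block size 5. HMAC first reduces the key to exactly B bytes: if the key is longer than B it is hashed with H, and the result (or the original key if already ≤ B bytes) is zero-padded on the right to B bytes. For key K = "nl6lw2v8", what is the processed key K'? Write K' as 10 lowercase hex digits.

02d3000000

|K| = 8 > B = 5, so first hash the key.
H(K): sum = 110+108+54+108+119+50+118+56 = 723 → 02 d3.
Zero-pad H(K) = 02 d3 to 5 bytes: K' = 02 d3 00 00 00.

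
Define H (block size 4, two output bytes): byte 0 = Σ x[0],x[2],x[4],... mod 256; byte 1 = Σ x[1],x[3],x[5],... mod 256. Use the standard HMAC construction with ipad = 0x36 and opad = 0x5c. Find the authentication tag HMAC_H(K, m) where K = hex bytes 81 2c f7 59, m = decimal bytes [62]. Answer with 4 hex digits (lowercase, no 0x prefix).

Key hex bytes 81 2c f7 59 is exactly B = 4 bytes: K' = 81 2c f7 59.
K' ⊕ ipad = b7 1a c1 6f.  K' ⊕ opad = dd 70 ab 05.
Inner input = (K'⊕ipad) ∥ m = b7 1a c1 6f ∥ 3e.
Inner hash: even-index sum = 438 mod 256 = 182; odd-index sum = 137 mod 256 = 137 → b6 89.
Outer input = (K'⊕opad) ∥ inner = dd 70 ab 05 ∥ b6 89.
Outer hash (tag): even-index sum = 574 mod 256 = 62; odd-index sum = 254 mod 256 = 254 → 3e fe.

3efe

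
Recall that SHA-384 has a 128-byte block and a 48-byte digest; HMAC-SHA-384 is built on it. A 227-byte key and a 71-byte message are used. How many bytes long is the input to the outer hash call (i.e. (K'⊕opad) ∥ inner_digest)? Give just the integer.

Key is 227 > 128 bytes, so it is hashed to 48 bytes then zero-padded to 128: |K'| = 128.
Outer input = (K'⊕opad) ∥ H(inner) → 128 + 48 = 176 bytes.

176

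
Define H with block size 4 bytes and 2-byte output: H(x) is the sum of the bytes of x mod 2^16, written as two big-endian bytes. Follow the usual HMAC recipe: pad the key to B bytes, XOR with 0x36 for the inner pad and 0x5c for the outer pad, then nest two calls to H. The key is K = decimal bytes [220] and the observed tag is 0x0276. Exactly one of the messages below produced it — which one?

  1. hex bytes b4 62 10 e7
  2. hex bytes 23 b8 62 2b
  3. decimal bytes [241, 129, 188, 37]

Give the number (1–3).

3

Key decimal bytes [220] = dc is 1 byte ≤ B = 4; zero-pad to 4 bytes: K' = dc 00 00 00.
K' ⊕ ipad = ea 36 36 36; K' ⊕ opad = 80 5c 5c 5c.
m1: inner = H(ea 36 36 36 b4 62 10 e7) = 03 99; tag = H(80 5c 5c 5c 03 99) = 0230
m2: inner = H(ea 36 36 36 23 b8 62 2b) = 02 f4; tag = H(80 5c 5c 5c 02 f4) = 028a
m3: inner = H(ea 36 36 36 f1 81 bc 25) = 03 df; tag = H(80 5c 5c 5c 03 df) = 0276 ← matches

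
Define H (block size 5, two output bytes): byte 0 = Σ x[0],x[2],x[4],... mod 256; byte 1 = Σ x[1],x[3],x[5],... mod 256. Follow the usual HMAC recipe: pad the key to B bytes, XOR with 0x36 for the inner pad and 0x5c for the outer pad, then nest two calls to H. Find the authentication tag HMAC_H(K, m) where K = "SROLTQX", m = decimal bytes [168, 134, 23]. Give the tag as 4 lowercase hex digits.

9879

Key "SROLTQX" = 53 52 4f 4c 54 51 58 is 7 bytes > B = 5, so hash it first: H(key) = 4e ef, then zero-pad to 5 bytes: K' = 4e ef 00 00 00.
K' ⊕ ipad = 78 d9 36 36 36.  K' ⊕ opad = 12 b3 5c 5c 5c.
Inner input = (K'⊕ipad) ∥ m = 78 d9 36 36 36 ∥ a8 86 17.
Inner hash: even-index sum = 362 mod 256 = 106; odd-index sum = 462 mod 256 = 206 → 6a ce.
Outer input = (K'⊕opad) ∥ inner = 12 b3 5c 5c 5c ∥ 6a ce.
Outer hash (tag): even-index sum = 408 mod 256 = 152; odd-index sum = 377 mod 256 = 121 → 98 79.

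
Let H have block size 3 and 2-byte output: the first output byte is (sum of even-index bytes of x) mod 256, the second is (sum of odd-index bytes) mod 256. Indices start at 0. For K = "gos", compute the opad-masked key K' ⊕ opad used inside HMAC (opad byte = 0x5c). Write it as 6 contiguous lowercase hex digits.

3b332f

Key "gos" = 67 6f 73 is exactly B = 3 bytes: K' = 67 6f 73.
XOR each byte with 0x5c: 67⊕5c=3b, 6f⊕5c=33, 73⊕5c=2f.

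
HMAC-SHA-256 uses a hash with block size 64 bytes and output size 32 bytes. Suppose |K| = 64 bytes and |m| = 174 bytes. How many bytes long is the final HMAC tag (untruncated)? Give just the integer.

The tag is one SHA-256 digest: 32 bytes.

32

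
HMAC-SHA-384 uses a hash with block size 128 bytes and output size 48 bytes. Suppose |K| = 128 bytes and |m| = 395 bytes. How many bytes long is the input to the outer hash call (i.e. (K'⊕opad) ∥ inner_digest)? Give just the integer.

Key is 128 ≤ 128 bytes, zero-padded: |K'| = 128.
Outer input = (K'⊕opad) ∥ H(inner) → 128 + 48 = 176 bytes.

176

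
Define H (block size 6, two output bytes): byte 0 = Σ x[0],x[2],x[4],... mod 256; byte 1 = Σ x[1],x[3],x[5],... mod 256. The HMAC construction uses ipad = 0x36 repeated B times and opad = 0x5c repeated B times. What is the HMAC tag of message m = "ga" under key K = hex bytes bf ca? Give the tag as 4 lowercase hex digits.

Key hex bytes bf ca is 2 bytes ≤ B = 6; zero-pad to 6 bytes: K' = bf ca 00 00 00 00.
K' ⊕ ipad = 89 fc 36 36 36 36.  K' ⊕ opad = e3 96 5c 5c 5c 5c.
Inner input = (K'⊕ipad) ∥ m = 89 fc 36 36 36 36 ∥ 67 61.
Inner hash: even-index sum = 348 mod 256 = 92; odd-index sum = 457 mod 256 = 201 → 5c c9.
Outer input = (K'⊕opad) ∥ inner = e3 96 5c 5c 5c 5c ∥ 5c c9.
Outer hash (tag): even-index sum = 503 mod 256 = 247; odd-index sum = 535 mod 256 = 23 → f7 17.

f717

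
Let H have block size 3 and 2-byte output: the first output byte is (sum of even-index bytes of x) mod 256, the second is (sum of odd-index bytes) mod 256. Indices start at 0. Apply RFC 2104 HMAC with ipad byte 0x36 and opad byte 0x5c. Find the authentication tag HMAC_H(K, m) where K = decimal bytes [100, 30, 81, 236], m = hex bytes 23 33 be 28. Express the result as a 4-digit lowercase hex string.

626a

Key decimal bytes [100, 30, 81, 236] = 64 1e 51 ec is 4 bytes > B = 3, so hash it first: H(key) = b5 0a, then zero-pad to 3 bytes: K' = b5 0a 00.
K' ⊕ ipad = 83 3c 36.  K' ⊕ opad = e9 56 5c.
Inner input = (K'⊕ipad) ∥ m = 83 3c 36 ∥ 23 33 be 28.
Inner hash: even-index sum = 276 mod 256 = 20; odd-index sum = 285 mod 256 = 29 → 14 1d.
Outer input = (K'⊕opad) ∥ inner = e9 56 5c ∥ 14 1d.
Outer hash (tag): even-index sum = 354 mod 256 = 98; odd-index sum = 106 mod 256 = 106 → 62 6a.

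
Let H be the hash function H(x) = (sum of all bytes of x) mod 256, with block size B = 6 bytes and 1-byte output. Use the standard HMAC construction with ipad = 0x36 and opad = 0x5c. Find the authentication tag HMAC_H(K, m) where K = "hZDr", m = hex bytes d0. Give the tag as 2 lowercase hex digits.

Key "hZDr" = 68 5a 44 72 is 4 bytes ≤ B = 6; zero-pad to 6 bytes: K' = 68 5a 44 72 00 00.
K' ⊕ ipad = 5e 6c 72 44 36 36.  K' ⊕ opad = 34 06 18 2e 5c 5c.
Inner input = (K'⊕ipad) ∥ m = 5e 6c 72 44 36 36 ∥ d0.
Inner hash: sum = 94+108+114+68+54+54+208 = 700; mod 256 = 188 → bc.
Outer input = (K'⊕opad) ∥ inner = 34 06 18 2e 5c 5c ∥ bc.
Outer hash (tag): sum = 52+6+24+46+92+92+188 = 500; mod 256 = 244 → f4.

f4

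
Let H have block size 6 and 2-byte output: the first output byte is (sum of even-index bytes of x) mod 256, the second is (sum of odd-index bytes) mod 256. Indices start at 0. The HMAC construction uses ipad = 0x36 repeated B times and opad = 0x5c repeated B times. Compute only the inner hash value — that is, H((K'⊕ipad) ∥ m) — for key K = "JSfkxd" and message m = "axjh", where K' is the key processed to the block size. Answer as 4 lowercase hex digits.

Key "JSfkxd" = 4a 53 66 6b 78 64 is exactly B = 6 bytes: K' = 4a 53 66 6b 78 64.
K' ⊕ ipad = 7c 65 50 5d 4e 52.
Inner input = 7c 65 50 5d 4e 52 ∥ 61 78 6a 68.
Inner hash: even-index sum = 485 mod 256 = 229; odd-index sum = 500 mod 256 = 244 → e5 f4.

e5f4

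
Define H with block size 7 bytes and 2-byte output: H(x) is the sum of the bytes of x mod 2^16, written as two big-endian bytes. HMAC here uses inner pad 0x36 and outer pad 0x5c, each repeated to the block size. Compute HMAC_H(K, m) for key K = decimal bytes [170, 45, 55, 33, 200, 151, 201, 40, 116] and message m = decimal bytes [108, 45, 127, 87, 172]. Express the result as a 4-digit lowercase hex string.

Key decimal bytes [170, 45, 55, 33, 200, 151, 201, 40, 116] = aa 2d 37 21 c8 97 c9 28 74 is 9 bytes > B = 7, so hash it first: H(key) = 03 f3, then zero-pad to 7 bytes: K' = 03 f3 00 00 00 00 00.
K' ⊕ ipad = 35 c5 36 36 36 36 36.  K' ⊕ opad = 5f af 5c 5c 5c 5c 5c.
Inner input = (K'⊕ipad) ∥ m = 35 c5 36 36 36 36 36 ∥ 6c 2d 7f 57 ac.
Inner hash: sum = 53+197+54+54+54+54+54+108+45+127+87+172 = 1059 → 04 23.
Outer input = (K'⊕opad) ∥ inner = 5f af 5c 5c 5c 5c 5c ∥ 04 23.
Outer hash (tag): sum = 95+175+92+92+92+92+92+4+35 = 769 → 03 01.

0301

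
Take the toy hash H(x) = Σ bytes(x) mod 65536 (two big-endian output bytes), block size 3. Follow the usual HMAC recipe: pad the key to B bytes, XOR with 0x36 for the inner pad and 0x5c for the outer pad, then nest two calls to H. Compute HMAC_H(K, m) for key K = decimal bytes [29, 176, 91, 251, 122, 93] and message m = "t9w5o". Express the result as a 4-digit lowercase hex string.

0260

Key decimal bytes [29, 176, 91, 251, 122, 93] = 1d b0 5b fb 7a 5d is 6 bytes > B = 3, so hash it first: H(key) = 02 fa, then zero-pad to 3 bytes: K' = 02 fa 00.
K' ⊕ ipad = 34 cc 36.  K' ⊕ opad = 5e a6 5c.
Inner input = (K'⊕ipad) ∥ m = 34 cc 36 ∥ 74 39 77 35 6f.
Inner hash: sum = 52+204+54+116+57+119+53+111 = 766 → 02 fe.
Outer input = (K'⊕opad) ∥ inner = 5e a6 5c ∥ 02 fe.
Outer hash (tag): sum = 94+166+92+2+254 = 608 → 02 60.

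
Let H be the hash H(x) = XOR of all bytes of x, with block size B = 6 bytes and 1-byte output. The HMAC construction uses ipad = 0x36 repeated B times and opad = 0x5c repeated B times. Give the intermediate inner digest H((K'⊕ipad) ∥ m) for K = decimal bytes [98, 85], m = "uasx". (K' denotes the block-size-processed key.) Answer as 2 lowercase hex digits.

28

Key decimal bytes [98, 85] = 62 55 is 2 bytes ≤ B = 6; zero-pad to 6 bytes: K' = 62 55 00 00 00 00.
K' ⊕ ipad = 54 63 36 36 36 36.
Inner input = 54 63 36 36 36 36 ∥ 75 61 73 78.
Inner hash: XOR 54⊕63⊕36⊕36⊕36⊕36⊕75⊕61⊕73⊕78 = 28.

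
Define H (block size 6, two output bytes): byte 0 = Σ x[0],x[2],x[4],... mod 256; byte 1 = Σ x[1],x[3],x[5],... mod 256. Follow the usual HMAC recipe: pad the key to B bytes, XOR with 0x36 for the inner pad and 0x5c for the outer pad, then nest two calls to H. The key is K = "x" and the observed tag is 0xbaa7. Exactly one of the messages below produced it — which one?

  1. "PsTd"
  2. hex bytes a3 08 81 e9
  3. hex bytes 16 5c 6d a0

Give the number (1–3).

2

Key "x" = 78 is 1 byte ≤ B = 6; zero-pad to 6 bytes: K' = 78 00 00 00 00 00.
K' ⊕ ipad = 4e 36 36 36 36 36; K' ⊕ opad = 24 5c 5c 5c 5c 5c.
m1: inner = H(4e 36 36 36 36 36 50 73 54 64) = 5e 79; tag = H(24 5c 5c 5c 5c 5c 5e 79) = 3a8d
m2: inner = H(4e 36 36 36 36 36 a3 08 81 e9) = de 93; tag = H(24 5c 5c 5c 5c 5c de 93) = baa7 ← matches
m3: inner = H(4e 36 36 36 36 36 16 5c 6d a0) = 3d 9e; tag = H(24 5c 5c 5c 5c 5c 3d 9e) = 19b2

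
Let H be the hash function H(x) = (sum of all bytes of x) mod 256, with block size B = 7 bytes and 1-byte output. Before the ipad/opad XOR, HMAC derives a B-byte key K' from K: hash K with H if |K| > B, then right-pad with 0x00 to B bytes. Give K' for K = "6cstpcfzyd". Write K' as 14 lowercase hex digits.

10000000000000

|K| = 10 > B = 7, so first hash the key.
H(K): sum = 54+99+115+116+112+99+102+122+121+100 = 1040; mod 256 = 16 → 10.
Zero-pad H(K) = 10 to 7 bytes: K' = 10 00 00 00 00 00 00.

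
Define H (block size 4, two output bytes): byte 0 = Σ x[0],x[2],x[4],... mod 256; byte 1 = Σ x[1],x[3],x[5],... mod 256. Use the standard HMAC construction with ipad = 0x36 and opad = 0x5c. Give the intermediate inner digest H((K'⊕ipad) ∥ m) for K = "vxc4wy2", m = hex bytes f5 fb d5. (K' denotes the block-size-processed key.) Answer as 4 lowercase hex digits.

b444

Key "vxc4wy2" = 76 78 63 34 77 79 32 is 7 bytes > B = 4, so hash it first: H(key) = 82 25, then zero-pad to 4 bytes: K' = 82 25 00 00.
K' ⊕ ipad = b4 13 36 36.
Inner input = b4 13 36 36 ∥ f5 fb d5.
Inner hash: even-index sum = 692 mod 256 = 180; odd-index sum = 324 mod 256 = 68 → b4 44.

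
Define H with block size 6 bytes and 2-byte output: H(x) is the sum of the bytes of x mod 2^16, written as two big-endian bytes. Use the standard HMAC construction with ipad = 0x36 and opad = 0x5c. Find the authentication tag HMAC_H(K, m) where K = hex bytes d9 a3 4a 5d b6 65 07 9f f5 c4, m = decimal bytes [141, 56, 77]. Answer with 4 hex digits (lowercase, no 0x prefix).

Key hex bytes d9 a3 4a 5d b6 65 07 9f f5 c4 is 10 bytes > B = 6, so hash it first: H(key) = 05 9d, then zero-pad to 6 bytes: K' = 05 9d 00 00 00 00.
K' ⊕ ipad = 33 ab 36 36 36 36.  K' ⊕ opad = 59 c1 5c 5c 5c 5c.
Inner input = (K'⊕ipad) ∥ m = 33 ab 36 36 36 36 ∥ 8d 38 4d.
Inner hash: sum = 51+171+54+54+54+54+141+56+77 = 712 → 02 c8.
Outer input = (K'⊕opad) ∥ inner = 59 c1 5c 5c 5c 5c ∥ 02 c8.
Outer hash (tag): sum = 89+193+92+92+92+92+2+200 = 852 → 03 54.

0354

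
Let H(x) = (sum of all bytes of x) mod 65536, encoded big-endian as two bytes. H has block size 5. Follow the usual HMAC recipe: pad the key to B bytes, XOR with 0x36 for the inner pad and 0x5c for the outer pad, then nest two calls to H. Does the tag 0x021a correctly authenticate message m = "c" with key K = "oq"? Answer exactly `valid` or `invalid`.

valid

Key "oq" = 6f 71 is 2 bytes ≤ B = 5; zero-pad to 5 bytes: K' = 6f 71 00 00 00.
K' ⊕ ipad = 59 47 36 36 36; K' ⊕ opad = 33 2d 5c 5c 5c.
Inner hash: sum = 89+71+54+54+54+99 = 421 → 01 a5.
Outer hash (recomputed tag): sum = 51+45+92+92+92+1+165 = 538 → 02 1a.
Recomputed tag = 021a; claimed = 021a → match.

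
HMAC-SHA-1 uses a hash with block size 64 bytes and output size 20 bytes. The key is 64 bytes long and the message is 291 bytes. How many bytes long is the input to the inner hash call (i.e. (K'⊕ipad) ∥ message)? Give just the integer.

355

Key is 64 ≤ 64 bytes, zero-padded: |K'| = 64.
Inner input = (K'⊕ipad) ∥ m → 64 + 291 = 355 bytes.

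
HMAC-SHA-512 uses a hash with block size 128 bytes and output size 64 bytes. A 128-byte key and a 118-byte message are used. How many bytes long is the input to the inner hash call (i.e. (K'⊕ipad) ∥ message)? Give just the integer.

246

Key is 128 ≤ 128 bytes, zero-padded: |K'| = 128.
Inner input = (K'⊕ipad) ∥ m → 128 + 118 = 246 bytes.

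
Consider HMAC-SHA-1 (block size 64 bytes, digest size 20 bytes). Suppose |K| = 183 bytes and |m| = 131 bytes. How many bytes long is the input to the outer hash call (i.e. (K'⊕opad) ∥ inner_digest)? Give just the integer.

Key is 183 > 64 bytes, so it is hashed to 20 bytes then zero-padded to 64: |K'| = 64.
Outer input = (K'⊕opad) ∥ H(inner) → 64 + 20 = 84 bytes.

84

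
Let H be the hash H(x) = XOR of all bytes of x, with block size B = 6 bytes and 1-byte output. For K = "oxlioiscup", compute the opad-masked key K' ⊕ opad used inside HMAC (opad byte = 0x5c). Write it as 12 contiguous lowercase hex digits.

5d5c5c5c5c5c

Key "oxlioiscup" = 6f 78 6c 69 6f 69 73 63 75 70 is 10 bytes > B = 6, so hash it first: H(key) = 01, then zero-pad to 6 bytes: K' = 01 00 00 00 00 00.
XOR each byte with 0x5c: 01⊕5c=5d, 00⊕5c=5c, 00⊕5c=5c, 00⊕5c=5c, 00⊕5c=5c, 00⊕5c=5c.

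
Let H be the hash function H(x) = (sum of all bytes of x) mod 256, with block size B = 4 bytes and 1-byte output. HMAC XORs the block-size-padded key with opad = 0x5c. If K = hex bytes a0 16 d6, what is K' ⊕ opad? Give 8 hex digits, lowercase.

Key hex bytes a0 16 d6 is 3 bytes ≤ B = 4; zero-pad to 4 bytes: K' = a0 16 d6 00.
XOR each byte with 0x5c: a0⊕5c=fc, 16⊕5c=4a, d6⊕5c=8a, 00⊕5c=5c.

fc4a8a5c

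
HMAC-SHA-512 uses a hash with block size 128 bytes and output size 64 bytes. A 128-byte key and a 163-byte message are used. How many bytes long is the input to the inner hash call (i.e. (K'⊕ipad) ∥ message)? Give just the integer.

291

Key is 128 ≤ 128 bytes, zero-padded: |K'| = 128.
Inner input = (K'⊕ipad) ∥ m → 128 + 163 = 291 bytes.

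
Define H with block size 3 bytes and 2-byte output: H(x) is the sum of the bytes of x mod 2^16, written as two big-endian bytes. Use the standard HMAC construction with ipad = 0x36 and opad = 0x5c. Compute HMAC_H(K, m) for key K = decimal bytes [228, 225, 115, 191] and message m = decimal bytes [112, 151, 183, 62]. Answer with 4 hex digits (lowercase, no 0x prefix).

Key decimal bytes [228, 225, 115, 191] = e4 e1 73 bf is 4 bytes > B = 3, so hash it first: H(key) = 02 f7, then zero-pad to 3 bytes: K' = 02 f7 00.
K' ⊕ ipad = 34 c1 36.  K' ⊕ opad = 5e ab 5c.
Inner input = (K'⊕ipad) ∥ m = 34 c1 36 ∥ 70 97 b7 3e.
Inner hash: sum = 52+193+54+112+151+183+62 = 807 → 03 27.
Outer input = (K'⊕opad) ∥ inner = 5e ab 5c ∥ 03 27.
Outer hash (tag): sum = 94+171+92+3+39 = 399 → 01 8f.

018f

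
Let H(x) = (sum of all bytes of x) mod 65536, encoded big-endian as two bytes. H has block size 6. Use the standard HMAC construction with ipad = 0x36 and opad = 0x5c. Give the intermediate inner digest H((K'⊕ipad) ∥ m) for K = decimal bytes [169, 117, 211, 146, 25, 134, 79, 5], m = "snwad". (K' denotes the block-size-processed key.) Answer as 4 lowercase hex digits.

036a

Key decimal bytes [169, 117, 211, 146, 25, 134, 79, 5] = a9 75 d3 92 19 86 4f 05 is 8 bytes > B = 6, so hash it first: H(key) = 03 76, then zero-pad to 6 bytes: K' = 03 76 00 00 00 00.
K' ⊕ ipad = 35 40 36 36 36 36.
Inner input = 35 40 36 36 36 36 ∥ 73 6e 77 61 64.
Inner hash: sum = 53+64+54+54+54+54+115+110+119+97+100 = 874 → 03 6a.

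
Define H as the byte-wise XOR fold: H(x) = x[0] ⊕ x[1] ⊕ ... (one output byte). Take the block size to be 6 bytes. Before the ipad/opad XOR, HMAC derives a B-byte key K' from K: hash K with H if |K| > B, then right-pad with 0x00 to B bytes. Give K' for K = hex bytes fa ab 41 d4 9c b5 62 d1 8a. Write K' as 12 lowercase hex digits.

|K| = 9 > B = 6, so first hash the key.
H(K): XOR fa⊕ab⊕41⊕d4⊕9c⊕b5⊕62⊕d1⊕8a = d4.
Zero-pad H(K) = d4 to 6 bytes: K' = d4 00 00 00 00 00.

d40000000000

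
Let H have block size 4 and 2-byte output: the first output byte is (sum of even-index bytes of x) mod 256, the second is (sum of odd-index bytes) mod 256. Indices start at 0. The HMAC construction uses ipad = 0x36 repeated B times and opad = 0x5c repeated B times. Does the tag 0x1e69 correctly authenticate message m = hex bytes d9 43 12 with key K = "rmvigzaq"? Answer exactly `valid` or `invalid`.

Key "rmvigzaq" = 72 6d 76 69 67 7a 61 71 is 8 bytes > B = 4, so hash it first: H(key) = b0 c1, then zero-pad to 4 bytes: K' = b0 c1 00 00.
K' ⊕ ipad = 86 f7 36 36; K' ⊕ opad = ec 9d 5c 5c.
Inner hash: even-index sum = 423 mod 256 = 167; odd-index sum = 368 mod 256 = 112 → a7 70.
Outer hash (recomputed tag): even-index sum = 495 mod 256 = 239; odd-index sum = 361 mod 256 = 105 → ef 69.
Recomputed tag = ef69; claimed = 1e69 → mismatch.

invalid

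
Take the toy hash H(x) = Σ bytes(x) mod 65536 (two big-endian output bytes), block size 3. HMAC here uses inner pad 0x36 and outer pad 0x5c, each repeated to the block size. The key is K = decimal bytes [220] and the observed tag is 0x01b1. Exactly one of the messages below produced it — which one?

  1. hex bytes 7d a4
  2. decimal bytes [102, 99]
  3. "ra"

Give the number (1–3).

1

Key decimal bytes [220] = dc is 1 byte ≤ B = 3; zero-pad to 3 bytes: K' = dc 00 00.
K' ⊕ ipad = ea 36 36; K' ⊕ opad = 80 5c 5c.
m1: inner = H(ea 36 36 7d a4) = 02 77; tag = H(80 5c 5c 02 77) = 01b1 ← matches
m2: inner = H(ea 36 36 66 63) = 02 1f; tag = H(80 5c 5c 02 1f) = 0159
m3: inner = H(ea 36 36 72 61) = 02 29; tag = H(80 5c 5c 02 29) = 0163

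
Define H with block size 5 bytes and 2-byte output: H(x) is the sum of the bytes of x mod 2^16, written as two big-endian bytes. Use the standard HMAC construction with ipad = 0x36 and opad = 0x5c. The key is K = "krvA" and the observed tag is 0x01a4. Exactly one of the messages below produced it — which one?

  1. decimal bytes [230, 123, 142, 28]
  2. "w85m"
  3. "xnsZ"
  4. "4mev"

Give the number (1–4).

Key "krvA" = 6b 72 76 41 is 4 bytes ≤ B = 5; zero-pad to 5 bytes: K' = 6b 72 76 41 00.
K' ⊕ ipad = 5d 44 40 77 36; K' ⊕ opad = 37 2e 2a 1d 5c.
m1: inner = H(5d 44 40 77 36 e6 7b 8e 1c) = 03 99; tag = H(37 2e 2a 1d 5c 03 99) = 01a4 ← matches
m2: inner = H(5d 44 40 77 36 77 38 35 6d) = 02 df; tag = H(37 2e 2a 1d 5c 02 df) = 01e9
m3: inner = H(5d 44 40 77 36 78 6e 73 5a) = 03 41; tag = H(37 2e 2a 1d 5c 03 41) = 014c
m4: inner = H(5d 44 40 77 36 34 6d 65 76) = 03 0a; tag = H(37 2e 2a 1d 5c 03 0a) = 0115

1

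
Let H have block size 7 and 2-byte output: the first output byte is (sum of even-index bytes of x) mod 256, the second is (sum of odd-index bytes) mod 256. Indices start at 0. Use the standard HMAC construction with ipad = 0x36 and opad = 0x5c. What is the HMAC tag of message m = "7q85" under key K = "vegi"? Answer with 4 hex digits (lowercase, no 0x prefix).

746d

Key "vegi" = 76 65 67 69 is 4 bytes ≤ B = 7; zero-pad to 7 bytes: K' = 76 65 67 69 00 00 00.
K' ⊕ ipad = 40 53 51 5f 36 36 36.  K' ⊕ opad = 2a 39 3b 35 5c 5c 5c.
Inner input = (K'⊕ipad) ∥ m = 40 53 51 5f 36 36 36 ∥ 37 71 38 35.
Inner hash: even-index sum = 419 mod 256 = 163; odd-index sum = 343 mod 256 = 87 → a3 57.
Outer input = (K'⊕opad) ∥ inner = 2a 39 3b 35 5c 5c 5c ∥ a3 57.
Outer hash (tag): even-index sum = 372 mod 256 = 116; odd-index sum = 365 mod 256 = 109 → 74 6d.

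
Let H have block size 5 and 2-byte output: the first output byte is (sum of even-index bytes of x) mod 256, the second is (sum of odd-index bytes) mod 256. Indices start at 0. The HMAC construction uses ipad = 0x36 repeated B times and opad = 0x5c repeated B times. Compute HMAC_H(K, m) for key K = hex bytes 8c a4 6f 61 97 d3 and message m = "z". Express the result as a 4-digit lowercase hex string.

24f0

Key hex bytes 8c a4 6f 61 97 d3 is 6 bytes > B = 5, so hash it first: H(key) = 92 d8, then zero-pad to 5 bytes: K' = 92 d8 00 00 00.
K' ⊕ ipad = a4 ee 36 36 36.  K' ⊕ opad = ce 84 5c 5c 5c.
Inner input = (K'⊕ipad) ∥ m = a4 ee 36 36 36 ∥ 7a.
Inner hash: even-index sum = 272 mod 256 = 16; odd-index sum = 414 mod 256 = 158 → 10 9e.
Outer input = (K'⊕opad) ∥ inner = ce 84 5c 5c 5c ∥ 10 9e.
Outer hash (tag): even-index sum = 548 mod 256 = 36; odd-index sum = 240 mod 256 = 240 → 24 f0.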